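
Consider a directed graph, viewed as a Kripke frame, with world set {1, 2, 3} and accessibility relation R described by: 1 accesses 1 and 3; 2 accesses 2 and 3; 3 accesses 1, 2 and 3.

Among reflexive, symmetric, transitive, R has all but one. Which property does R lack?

Reflexive: yes — every world is R-related to itself.
Symmetric: yes — every pair in R has its reverse in R.
Transitive: no — 1 R 3 and 3 R 2, but not 1 R 2.
Only transitive fails.

transitive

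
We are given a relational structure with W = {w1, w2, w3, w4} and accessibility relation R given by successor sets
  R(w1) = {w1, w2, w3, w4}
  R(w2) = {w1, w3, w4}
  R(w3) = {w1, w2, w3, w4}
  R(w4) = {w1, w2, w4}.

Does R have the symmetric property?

No

Symmetric: no — w3 R w4 but not w4 R w3.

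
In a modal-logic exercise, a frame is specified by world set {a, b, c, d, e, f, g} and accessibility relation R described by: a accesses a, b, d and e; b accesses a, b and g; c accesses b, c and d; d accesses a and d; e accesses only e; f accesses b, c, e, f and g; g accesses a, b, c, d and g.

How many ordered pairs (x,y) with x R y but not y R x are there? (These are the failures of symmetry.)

10

Enumerating: (a,e), (c,b), (c,d), (f,b), (f,c), (f,e), (f,g), (g,a), (g,c), (g,d).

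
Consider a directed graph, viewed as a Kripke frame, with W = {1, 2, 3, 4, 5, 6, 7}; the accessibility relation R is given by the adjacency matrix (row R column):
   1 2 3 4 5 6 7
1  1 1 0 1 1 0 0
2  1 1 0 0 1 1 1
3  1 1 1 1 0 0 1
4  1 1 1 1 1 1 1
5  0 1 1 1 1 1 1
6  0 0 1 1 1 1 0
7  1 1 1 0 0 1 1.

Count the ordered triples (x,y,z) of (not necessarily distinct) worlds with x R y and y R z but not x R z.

38

Enumerating: (1,2,6), (1,2,7), (1,4,3), (1,4,6), (1,4,7), (1,5,3), (1,5,6), (1,5,7), (2,1,4), (2,5,3), (2,5,4), (2,6,3), … and 26 more.
Total: 38.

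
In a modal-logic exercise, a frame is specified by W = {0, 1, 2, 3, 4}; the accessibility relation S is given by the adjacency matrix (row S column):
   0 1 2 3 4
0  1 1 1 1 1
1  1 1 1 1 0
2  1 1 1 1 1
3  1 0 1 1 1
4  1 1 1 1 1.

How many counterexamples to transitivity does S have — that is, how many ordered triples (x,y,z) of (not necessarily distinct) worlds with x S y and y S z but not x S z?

6

Enumerating: (1,0,4), (1,2,4), (1,3,4), (3,0,1), (3,2,1), (3,4,1).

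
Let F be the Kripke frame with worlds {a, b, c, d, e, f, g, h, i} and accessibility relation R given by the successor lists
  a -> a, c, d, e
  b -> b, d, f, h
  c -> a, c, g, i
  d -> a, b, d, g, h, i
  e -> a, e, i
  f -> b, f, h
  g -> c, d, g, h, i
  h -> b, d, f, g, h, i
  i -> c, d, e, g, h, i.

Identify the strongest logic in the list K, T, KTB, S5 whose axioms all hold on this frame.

KTB

Reflexive (axiom T): yes — every world is R-related to itself.
Symmetric (axiom B): yes — every pair in R has its reverse in R.
Euclidean (axiom 5): no — a R c and a R d, but not c R d.
So F validates K, T, KTB; S5 would additionally require R to be Euclidean. The strongest is KTB.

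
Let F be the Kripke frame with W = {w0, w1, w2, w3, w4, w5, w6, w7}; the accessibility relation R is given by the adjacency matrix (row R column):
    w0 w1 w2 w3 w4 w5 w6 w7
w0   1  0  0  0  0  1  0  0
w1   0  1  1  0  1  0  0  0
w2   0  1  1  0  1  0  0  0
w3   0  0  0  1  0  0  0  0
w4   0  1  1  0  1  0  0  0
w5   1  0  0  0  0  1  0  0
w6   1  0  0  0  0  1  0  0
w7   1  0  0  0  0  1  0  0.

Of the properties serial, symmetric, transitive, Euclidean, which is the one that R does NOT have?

Serial: yes — every world has a successor (e.g. w0 R w0).
Symmetric: no — w6 R w0 but not w0 R w6.
Transitive: yes — every two-step R-path is closed by a direct edge.
Euclidean: yes — any two successors of a common world are R-related.
Only symmetric fails.

symmetric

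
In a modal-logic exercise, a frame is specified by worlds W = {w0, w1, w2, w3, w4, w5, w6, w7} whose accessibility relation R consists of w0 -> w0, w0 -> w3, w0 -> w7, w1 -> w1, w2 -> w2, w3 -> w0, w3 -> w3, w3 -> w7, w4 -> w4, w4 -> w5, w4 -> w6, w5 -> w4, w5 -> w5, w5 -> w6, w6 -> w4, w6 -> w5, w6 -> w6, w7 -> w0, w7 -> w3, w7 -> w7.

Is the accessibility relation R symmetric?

Symmetric: yes — every pair in R has its reverse in R.

Yes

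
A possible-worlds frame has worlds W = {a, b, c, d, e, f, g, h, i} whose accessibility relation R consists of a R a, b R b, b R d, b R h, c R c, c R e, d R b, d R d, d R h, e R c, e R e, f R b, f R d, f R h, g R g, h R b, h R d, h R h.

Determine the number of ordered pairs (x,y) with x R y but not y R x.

Enumerating: (f,b), (f,d), (f,h).

3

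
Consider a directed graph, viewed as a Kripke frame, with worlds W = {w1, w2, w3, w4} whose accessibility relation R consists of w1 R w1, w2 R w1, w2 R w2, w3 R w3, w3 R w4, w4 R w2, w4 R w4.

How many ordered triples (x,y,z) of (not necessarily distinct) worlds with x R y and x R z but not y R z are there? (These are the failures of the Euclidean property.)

Enumerating: (w2,w1,w2), (w3,w4,w3), (w4,w2,w4).

3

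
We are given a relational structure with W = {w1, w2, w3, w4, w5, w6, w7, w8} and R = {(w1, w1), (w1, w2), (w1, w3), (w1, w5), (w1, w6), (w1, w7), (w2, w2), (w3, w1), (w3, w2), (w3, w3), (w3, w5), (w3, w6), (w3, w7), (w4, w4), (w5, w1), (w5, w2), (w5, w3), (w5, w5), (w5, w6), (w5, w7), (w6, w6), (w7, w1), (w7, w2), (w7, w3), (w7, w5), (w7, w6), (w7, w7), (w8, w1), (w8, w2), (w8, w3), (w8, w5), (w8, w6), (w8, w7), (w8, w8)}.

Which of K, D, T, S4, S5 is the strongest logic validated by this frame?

S4

Serial (axiom D): yes — every world has a successor (e.g. w1 R w1).
Reflexive (axiom T): yes — every world is R-related to itself.
Transitive (axiom 4): yes — every two-step R-path is closed by a direct edge.
Euclidean (axiom 5): no — w1 R w2 and w1 R w3, but not w2 R w3.
So F validates K, D, T, S4; S5 would additionally require R to be Euclidean. The strongest is S4.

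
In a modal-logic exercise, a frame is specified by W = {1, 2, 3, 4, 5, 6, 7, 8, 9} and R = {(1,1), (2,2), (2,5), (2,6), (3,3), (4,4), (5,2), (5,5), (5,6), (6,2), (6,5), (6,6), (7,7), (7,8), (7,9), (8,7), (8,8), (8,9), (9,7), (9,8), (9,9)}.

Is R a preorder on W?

Reflexive: yes — every world is R-related to itself.
Transitive: yes — every two-step R-path is closed by a direct edge.
So R is a preorder.

Yes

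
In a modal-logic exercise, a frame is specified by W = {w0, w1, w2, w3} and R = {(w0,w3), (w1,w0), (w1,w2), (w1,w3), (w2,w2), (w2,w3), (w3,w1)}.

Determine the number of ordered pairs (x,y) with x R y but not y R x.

Enumerating: (w0,w3), (w1,w0), (w1,w2), (w2,w3).

4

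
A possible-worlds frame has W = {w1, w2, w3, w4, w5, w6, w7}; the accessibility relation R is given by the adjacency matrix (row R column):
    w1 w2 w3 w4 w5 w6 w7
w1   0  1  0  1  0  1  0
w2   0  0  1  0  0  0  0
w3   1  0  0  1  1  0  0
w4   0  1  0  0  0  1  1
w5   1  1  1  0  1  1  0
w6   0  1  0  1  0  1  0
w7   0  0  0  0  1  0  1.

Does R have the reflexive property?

No

Reflexive: no — w1 is not related to itself.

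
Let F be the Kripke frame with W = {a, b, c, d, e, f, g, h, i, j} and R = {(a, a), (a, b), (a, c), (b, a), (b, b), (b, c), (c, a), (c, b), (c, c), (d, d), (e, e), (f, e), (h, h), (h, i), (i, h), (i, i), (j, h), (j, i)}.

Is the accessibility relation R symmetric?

Symmetric: no — f R e but not e R f.

No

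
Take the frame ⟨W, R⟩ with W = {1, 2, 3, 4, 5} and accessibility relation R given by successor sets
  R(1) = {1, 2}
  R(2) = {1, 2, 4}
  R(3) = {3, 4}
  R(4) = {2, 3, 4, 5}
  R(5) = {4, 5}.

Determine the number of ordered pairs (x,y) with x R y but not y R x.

0

R is symmetric; there are no such tuples.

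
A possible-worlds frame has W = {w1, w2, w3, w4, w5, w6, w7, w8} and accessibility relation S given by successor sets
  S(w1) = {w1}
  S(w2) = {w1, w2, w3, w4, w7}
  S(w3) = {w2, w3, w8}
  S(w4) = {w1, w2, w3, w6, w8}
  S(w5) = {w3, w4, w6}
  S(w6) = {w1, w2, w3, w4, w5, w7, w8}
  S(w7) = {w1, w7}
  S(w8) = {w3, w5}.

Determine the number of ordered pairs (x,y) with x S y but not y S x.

Enumerating: (w2,w1), (w2,w7), (w4,w1), (w4,w3), (w4,w8), (w5,w3), (w5,w4), (w6,w1), (w6,w2), (w6,w3), (w6,w7), (w6,w8), (w7,w1), (w8,w5).

14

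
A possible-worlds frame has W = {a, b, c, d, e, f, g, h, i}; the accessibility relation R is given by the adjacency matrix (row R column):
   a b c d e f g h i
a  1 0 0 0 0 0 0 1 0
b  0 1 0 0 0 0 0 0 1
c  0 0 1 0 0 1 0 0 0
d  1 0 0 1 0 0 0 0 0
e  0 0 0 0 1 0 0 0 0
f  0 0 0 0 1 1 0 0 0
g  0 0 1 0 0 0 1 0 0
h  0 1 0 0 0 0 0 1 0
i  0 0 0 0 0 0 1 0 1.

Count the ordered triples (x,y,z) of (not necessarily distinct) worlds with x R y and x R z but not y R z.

Enumerating: (a,h,a), (b,i,b), (c,f,c), (d,a,d), (f,e,f), (g,c,g), (h,b,h), (i,g,i).

8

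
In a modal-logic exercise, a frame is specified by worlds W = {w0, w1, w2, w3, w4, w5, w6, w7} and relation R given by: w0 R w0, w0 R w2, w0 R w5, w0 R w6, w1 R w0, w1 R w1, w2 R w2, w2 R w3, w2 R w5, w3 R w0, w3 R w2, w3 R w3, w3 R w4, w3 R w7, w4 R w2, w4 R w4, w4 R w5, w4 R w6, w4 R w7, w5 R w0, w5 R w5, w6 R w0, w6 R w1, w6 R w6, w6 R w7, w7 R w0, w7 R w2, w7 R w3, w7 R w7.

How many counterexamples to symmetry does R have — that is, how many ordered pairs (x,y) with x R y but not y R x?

Enumerating: (w0,w2), (w1,w0), (w2,w5), (w3,w0), (w3,w4), (w4,w2), (w4,w5), (w4,w6), (w4,w7), (w6,w1), (w6,w7), (w7,w0), (w7,w2).

13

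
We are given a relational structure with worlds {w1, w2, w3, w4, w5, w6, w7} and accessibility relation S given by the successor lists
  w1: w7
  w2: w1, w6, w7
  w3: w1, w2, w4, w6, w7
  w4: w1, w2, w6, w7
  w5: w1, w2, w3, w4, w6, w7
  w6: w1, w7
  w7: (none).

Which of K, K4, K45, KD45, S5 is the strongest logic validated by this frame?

Transitive (axiom 4): yes — every two-step S-path is closed by a direct edge.
Euclidean (axiom 5): no — w2 S w1 and w2 S w6, but not w1 S w6.
Serial (axiom D): no — w7 has no S-successor.
Reflexive (axiom T): no — w1 is not related to itself.
So F validates K, K4; K45 would additionally require S to be Euclidean. The strongest is K4.

K4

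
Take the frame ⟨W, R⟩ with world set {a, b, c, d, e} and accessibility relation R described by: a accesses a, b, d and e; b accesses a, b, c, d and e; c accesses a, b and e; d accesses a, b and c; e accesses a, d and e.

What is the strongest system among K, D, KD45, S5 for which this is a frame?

Serial (axiom D): yes — every world has a successor (e.g. a R a).
Euclidean (axiom 5): no — a R d and a R e, but not d R e.
Transitive (axiom 4): no — a R b and b R c, but not a R c.
Reflexive (axiom T): no — c is not related to itself.
So F validates K, D; KD45 would additionally require R to be Euclidean and transitive. The strongest is D.

D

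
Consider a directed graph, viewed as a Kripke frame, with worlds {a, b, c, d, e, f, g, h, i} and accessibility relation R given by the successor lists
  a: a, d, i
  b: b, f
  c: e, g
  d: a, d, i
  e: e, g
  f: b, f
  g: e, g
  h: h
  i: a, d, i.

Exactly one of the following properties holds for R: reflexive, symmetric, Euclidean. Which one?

Reflexive: no — c is not related to itself.
Symmetric: no — c R e but not e R c.
Euclidean: yes — any two successors of a common world are R-related.
Only Euclidean holds.

Euclidean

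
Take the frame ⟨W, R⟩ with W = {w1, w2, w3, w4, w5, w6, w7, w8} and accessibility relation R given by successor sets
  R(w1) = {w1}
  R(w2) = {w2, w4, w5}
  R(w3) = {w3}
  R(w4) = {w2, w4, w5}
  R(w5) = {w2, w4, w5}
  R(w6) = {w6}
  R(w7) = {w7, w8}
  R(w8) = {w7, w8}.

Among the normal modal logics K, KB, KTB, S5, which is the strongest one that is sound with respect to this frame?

Symmetric (axiom B): yes — every pair in R has its reverse in R.
Reflexive (axiom T): yes — every world is R-related to itself.
Euclidean (axiom 5): yes — any two successors of a common world are R-related.
So F validates K, KB, KTB, S5. The strongest is S5.

S5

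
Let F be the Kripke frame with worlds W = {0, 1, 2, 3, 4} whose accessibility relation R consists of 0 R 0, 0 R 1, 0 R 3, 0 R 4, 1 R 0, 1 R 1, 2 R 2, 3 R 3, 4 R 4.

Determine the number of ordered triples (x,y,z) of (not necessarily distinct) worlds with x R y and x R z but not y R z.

Enumerating: (0,1,3), (0,1,4), (0,3,0), (0,3,1), (0,3,4), (0,4,0), (0,4,1), (0,4,3).

8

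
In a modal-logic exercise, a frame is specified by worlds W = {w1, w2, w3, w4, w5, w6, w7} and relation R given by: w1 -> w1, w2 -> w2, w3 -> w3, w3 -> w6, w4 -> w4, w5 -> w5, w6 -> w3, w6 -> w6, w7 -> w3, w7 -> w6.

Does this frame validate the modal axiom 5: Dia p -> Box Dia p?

The schema 5 characterises exactly the Euclidean frames.
Euclidean: yes — any two successors of a common world are R-related.

Yes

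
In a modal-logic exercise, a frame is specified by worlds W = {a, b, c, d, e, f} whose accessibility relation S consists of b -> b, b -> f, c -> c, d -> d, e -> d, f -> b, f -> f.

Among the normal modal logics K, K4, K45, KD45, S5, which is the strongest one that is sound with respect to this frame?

K45

Transitive (axiom 4): yes — every two-step S-path is closed by a direct edge.
Euclidean (axiom 5): yes — any two successors of a common world are S-related.
Serial (axiom D): no — a has no S-successor.
Reflexive (axiom T): no — a is not related to itself.
So F validates K, K4, K45; KD45 would additionally require S to be serial. The strongest is K45.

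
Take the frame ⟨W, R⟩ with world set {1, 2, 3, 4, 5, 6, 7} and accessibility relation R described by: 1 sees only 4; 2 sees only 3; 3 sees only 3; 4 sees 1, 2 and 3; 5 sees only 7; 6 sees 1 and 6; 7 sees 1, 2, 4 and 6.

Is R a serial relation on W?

Serial: yes — every world has a successor (e.g. 1 R 4).

Yes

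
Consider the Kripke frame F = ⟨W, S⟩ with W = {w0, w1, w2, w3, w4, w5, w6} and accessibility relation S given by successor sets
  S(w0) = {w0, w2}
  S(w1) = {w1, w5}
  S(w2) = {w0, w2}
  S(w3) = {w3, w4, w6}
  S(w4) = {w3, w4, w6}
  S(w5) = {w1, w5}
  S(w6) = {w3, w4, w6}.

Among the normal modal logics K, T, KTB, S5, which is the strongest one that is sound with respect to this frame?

S5

Reflexive (axiom T): yes — every world is S-related to itself.
Symmetric (axiom B): yes — every pair in S has its reverse in S.
Euclidean (axiom 5): yes — any two successors of a common world are S-related.
So F validates K, T, KTB, S5. The strongest is S5.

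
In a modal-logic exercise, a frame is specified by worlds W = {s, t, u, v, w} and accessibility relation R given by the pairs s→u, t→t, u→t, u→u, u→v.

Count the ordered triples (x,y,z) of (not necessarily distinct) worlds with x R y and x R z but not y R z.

5

Enumerating: (u,t,u), (u,t,v), (u,v,t), (u,v,u), (u,v,v).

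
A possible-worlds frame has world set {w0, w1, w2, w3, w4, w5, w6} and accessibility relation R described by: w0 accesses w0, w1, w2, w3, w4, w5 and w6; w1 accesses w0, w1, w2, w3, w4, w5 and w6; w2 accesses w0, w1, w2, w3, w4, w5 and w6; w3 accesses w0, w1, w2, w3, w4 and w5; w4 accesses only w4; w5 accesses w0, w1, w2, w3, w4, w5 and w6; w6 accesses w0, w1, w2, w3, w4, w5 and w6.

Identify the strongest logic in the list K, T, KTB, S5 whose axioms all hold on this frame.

Reflexive (axiom T): yes — every world is R-related to itself.
Symmetric (axiom B): no — w0 R w4 but not w4 R w0.
Euclidean (axiom 5): no — w0 R w3 and w0 R w6, but not w3 R w6.
So F validates K, T; KTB would additionally require R to be symmetric. The strongest is T.

T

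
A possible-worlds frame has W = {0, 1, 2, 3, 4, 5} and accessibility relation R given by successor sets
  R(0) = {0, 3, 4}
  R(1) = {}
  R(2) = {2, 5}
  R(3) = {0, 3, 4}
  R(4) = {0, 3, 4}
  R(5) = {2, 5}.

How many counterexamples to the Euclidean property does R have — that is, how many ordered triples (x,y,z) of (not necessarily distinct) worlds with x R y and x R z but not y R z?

0

R is Euclidean; there are no such tuples.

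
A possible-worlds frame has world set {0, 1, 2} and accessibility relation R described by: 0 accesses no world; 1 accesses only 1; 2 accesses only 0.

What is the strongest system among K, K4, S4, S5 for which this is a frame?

K4

Transitive (axiom 4): yes — every two-step R-path is closed by a direct edge.
Reflexive (axiom T): no — 0 is not related to itself.
Euclidean (axiom 5): no — 2 R 0 and 2 R 0, but not 0 R 0.
So F validates K, K4; S4 would additionally require R to be reflexive. The strongest is K4.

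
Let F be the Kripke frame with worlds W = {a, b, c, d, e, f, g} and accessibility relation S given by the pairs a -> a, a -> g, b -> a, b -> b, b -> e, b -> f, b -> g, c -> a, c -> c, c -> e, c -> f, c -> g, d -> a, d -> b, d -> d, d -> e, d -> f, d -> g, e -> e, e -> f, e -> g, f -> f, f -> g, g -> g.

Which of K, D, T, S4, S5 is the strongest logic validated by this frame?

S4

Serial (axiom D): yes — every world has a successor (e.g. a S a).
Reflexive (axiom T): yes — every world is S-related to itself.
Transitive (axiom 4): yes — every two-step S-path is closed by a direct edge.
Euclidean (axiom 5): no — b S a and b S e, but not a S e.
So F validates K, D, T, S4; S5 would additionally require S to be Euclidean. The strongest is S4.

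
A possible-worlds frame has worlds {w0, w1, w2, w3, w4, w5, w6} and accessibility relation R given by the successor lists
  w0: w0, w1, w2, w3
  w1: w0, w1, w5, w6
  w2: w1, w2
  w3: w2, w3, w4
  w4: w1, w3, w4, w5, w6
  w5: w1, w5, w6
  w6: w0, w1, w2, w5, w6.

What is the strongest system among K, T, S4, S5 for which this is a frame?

T

Reflexive (axiom T): yes — every world is R-related to itself.
Transitive (axiom 4): no — w0 R w1 and w1 R w5, but not w0 R w5.
Euclidean (axiom 5): no — w0 R w1 and w0 R w2, but not w1 R w2.
So F validates K, T; S4 would additionally require R to be transitive. The strongest is T.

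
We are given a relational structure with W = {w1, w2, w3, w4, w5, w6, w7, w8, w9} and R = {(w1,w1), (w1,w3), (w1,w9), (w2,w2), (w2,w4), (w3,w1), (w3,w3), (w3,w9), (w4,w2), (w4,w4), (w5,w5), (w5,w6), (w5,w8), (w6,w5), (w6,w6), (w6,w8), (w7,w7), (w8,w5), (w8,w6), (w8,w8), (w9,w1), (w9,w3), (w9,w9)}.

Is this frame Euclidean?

Yes

Euclidean: yes — any two successors of a common world are R-related.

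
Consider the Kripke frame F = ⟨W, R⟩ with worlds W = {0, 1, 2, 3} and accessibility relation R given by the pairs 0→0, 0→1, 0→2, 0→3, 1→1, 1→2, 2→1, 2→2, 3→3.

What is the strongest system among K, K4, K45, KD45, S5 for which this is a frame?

Transitive (axiom 4): yes — every two-step R-path is closed by a direct edge.
Euclidean (axiom 5): no — 0 R 1 and 0 R 3, but not 1 R 3.
Serial (axiom D): yes — every world has a successor (e.g. 0 R 0).
Reflexive (axiom T): yes — every world is R-related to itself.
So F validates K, K4; K45 would additionally require R to be Euclidean. The strongest is K4.

K4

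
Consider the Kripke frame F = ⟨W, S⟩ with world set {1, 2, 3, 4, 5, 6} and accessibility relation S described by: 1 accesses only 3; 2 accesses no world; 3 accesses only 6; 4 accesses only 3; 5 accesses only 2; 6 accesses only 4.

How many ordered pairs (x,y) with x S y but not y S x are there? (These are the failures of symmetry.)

Enumerating: (1,3), (3,6), (4,3), (5,2), (6,4).

5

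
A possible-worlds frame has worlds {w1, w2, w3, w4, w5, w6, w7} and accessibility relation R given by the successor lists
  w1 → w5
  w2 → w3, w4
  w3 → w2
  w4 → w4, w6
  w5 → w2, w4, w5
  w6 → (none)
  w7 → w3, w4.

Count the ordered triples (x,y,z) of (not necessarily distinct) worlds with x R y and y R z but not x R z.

Enumerating: (w1,w5,w2), (w1,w5,w4), (w2,w3,w2), (w2,w4,w6), (w3,w2,w3), (w3,w2,w4), (w5,w2,w3), (w5,w4,w6), (w7,w3,w2), (w7,w4,w6).

10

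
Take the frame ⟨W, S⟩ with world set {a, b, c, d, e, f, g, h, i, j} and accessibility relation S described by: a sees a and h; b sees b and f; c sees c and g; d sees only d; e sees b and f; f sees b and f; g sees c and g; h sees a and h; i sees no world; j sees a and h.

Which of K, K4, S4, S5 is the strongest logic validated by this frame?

K4

Transitive (axiom 4): yes — every two-step S-path is closed by a direct edge.
Reflexive (axiom T): no — e is not related to itself.
Euclidean (axiom 5): yes — any two successors of a common world are S-related.
So F validates K, K4; S4 would additionally require S to be reflexive. The strongest is K4.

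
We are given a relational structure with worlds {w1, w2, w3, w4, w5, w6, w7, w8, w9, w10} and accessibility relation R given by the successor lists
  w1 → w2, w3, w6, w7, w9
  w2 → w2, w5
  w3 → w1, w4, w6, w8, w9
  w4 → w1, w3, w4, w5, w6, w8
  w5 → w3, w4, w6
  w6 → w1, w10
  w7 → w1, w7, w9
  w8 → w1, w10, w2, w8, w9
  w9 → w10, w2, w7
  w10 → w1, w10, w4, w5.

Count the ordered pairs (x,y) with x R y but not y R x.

Enumerating: (w1,w2), (w1,w9), (w10,w1), (w10,w4), (w10,w5), (w2,w5), (w3,w6), (w3,w8), (w3,w9), (w4,w1), (w4,w6), (w4,w8), … and 9 more.
Total: 21.

21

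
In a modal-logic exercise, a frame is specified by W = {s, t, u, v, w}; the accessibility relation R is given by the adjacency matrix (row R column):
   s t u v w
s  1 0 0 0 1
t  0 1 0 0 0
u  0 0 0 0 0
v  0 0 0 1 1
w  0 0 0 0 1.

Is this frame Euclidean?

Euclidean: no — s R w and s R s, but not w R s.

No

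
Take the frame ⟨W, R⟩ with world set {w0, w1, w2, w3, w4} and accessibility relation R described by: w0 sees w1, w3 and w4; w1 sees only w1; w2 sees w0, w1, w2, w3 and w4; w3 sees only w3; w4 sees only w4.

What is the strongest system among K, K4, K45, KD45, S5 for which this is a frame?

Transitive (axiom 4): yes — every two-step R-path is closed by a direct edge.
Euclidean (axiom 5): no — w0 R w1 and w0 R w3, but not w1 R w3.
Serial (axiom D): yes — every world has a successor (e.g. w0 R w1).
Reflexive (axiom T): no — w0 is not related to itself.
So F validates K, K4; K45 would additionally require R to be Euclidean. The strongest is K4.

K4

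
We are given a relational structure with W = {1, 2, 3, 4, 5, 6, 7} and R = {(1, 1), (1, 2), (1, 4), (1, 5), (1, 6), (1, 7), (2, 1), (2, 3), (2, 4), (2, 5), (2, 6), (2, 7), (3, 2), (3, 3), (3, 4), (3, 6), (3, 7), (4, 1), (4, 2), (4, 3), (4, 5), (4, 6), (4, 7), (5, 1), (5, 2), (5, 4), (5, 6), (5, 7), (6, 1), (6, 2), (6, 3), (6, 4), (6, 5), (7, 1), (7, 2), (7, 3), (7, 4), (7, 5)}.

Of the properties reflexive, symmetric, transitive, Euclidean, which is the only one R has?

symmetric

Reflexive: no — 2 is not related to itself.
Symmetric: yes — every pair in R has its reverse in R.
Transitive: no — 1 R 2 and 2 R 3, but not 1 R 3.
Euclidean: no — 1 R 6 and 1 R 7, but not 6 R 7.
Only symmetric holds.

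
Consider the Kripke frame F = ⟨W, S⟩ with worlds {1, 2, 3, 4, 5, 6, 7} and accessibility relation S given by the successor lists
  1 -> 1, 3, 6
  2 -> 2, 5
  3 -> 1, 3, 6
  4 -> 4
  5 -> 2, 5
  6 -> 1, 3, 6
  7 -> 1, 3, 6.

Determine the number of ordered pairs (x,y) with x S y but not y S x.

3

Enumerating: (7,1), (7,3), (7,6).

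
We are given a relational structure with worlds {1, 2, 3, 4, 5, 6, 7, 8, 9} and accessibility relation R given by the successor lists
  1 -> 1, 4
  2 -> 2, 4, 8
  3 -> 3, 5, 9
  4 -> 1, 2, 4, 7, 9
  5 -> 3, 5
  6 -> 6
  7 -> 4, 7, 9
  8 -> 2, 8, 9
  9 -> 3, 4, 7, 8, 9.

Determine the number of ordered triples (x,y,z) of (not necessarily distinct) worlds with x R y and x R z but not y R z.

26

Enumerating: (2,4,8), (2,8,4), (3,5,9), (3,9,5), (4,1,2), (4,1,7), (4,1,9), (4,2,1), (4,2,7), (4,2,9), (4,7,1), (4,7,2), … and 14 more.
Total: 26.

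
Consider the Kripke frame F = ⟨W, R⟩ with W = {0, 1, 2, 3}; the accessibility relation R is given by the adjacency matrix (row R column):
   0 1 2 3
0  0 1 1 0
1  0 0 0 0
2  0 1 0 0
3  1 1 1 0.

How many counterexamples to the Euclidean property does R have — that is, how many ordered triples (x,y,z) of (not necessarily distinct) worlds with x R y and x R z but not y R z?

Enumerating: (0,1,1), (0,1,2), (0,2,2), (2,1,1), (3,0,0), (3,1,0), (3,1,1), (3,1,2), (3,2,0), (3,2,2).

10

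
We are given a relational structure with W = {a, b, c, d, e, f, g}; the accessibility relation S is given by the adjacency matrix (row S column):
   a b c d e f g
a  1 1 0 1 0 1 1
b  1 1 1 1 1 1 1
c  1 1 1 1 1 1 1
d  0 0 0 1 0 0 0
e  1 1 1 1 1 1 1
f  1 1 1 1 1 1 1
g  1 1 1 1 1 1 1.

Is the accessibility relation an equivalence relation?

No

Reflexive: yes — every world is S-related to itself.
Symmetric: no — a S d but not d S a.
Transitive: no — a S b and b S c, but not a S c.
So S is not an equivalence relation.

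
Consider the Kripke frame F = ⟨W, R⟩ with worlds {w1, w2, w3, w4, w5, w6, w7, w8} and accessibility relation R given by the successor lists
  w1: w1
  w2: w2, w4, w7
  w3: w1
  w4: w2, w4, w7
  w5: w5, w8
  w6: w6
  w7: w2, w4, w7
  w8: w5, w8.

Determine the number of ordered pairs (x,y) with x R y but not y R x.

1

Enumerating: (w3,w1).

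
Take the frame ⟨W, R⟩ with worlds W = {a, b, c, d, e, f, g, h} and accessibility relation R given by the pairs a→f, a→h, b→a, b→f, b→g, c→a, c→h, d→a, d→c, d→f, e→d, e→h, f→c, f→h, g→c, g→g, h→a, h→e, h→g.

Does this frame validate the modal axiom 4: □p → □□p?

No

By correspondence theory, 4 is valid on a frame iff R is transitive.
Transitive: no — a R f and f R c, but not a R c.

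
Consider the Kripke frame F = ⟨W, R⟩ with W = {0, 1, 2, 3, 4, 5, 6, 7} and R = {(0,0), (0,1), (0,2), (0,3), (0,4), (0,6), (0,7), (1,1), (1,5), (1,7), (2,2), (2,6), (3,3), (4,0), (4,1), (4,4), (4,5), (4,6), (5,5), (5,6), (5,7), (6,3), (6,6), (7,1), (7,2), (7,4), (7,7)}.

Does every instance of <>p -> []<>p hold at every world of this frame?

By correspondence theory, 5 is valid on a frame iff R is Euclidean.
Euclidean: no — 0 R 1 and 0 R 2, but not 1 R 2.

No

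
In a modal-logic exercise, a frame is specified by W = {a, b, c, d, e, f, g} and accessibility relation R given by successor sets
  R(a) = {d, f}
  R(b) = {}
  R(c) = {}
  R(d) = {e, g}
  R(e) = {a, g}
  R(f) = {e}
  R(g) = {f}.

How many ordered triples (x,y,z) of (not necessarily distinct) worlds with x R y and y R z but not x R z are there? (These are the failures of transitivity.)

Enumerating: (a,d,e), (a,d,g), (a,f,e), (d,e,a), (d,g,f), (e,a,d), (e,a,f), (e,g,f), (f,e,a), (f,e,g), (g,f,e).

11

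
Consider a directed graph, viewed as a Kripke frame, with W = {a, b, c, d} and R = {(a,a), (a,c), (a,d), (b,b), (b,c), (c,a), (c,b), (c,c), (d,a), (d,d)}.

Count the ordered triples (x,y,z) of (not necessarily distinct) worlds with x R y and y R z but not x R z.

4

Enumerating: (a,c,b), (b,c,a), (c,a,d), (d,a,c).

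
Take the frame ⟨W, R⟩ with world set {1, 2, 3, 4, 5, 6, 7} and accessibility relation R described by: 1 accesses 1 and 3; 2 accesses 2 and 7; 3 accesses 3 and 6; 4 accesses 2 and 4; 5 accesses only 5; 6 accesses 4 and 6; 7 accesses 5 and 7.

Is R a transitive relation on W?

No

Transitive: no — 1 R 3 and 3 R 6, but not 1 R 6.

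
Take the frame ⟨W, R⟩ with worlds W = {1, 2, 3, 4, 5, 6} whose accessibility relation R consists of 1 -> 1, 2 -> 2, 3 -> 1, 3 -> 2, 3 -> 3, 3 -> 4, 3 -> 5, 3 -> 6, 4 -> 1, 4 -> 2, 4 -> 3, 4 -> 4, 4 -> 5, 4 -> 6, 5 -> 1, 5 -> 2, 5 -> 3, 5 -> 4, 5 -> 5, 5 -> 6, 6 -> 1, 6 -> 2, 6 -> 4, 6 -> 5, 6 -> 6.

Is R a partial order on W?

Reflexive: yes — every world is R-related to itself.
Transitive: no — 6 R 4 and 4 R 3, but not 6 R 3.
Antisymmetric: no — 3 R 4 and 4 R 3 with 3 ≠ 4.
So R is not a partial order.

No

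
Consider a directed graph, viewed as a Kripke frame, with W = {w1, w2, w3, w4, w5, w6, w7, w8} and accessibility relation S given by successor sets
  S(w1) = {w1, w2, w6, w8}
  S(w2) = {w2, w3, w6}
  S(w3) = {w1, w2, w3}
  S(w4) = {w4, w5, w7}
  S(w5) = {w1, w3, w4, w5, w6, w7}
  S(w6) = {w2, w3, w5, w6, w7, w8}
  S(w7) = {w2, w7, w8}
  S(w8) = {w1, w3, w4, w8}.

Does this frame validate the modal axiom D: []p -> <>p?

By correspondence theory, D is valid on a frame iff S is serial.
Serial: yes — every world has a successor (e.g. w1 S w1).

Yes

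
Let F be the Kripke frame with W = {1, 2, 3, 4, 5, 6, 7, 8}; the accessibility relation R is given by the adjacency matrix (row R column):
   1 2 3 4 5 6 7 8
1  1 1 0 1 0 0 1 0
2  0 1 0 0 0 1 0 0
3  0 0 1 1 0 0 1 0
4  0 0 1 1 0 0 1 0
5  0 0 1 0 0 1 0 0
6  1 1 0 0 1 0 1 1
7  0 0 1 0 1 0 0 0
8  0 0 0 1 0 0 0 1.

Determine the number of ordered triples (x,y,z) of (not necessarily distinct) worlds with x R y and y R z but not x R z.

Enumerating: (1,2,6), (1,4,3), (1,7,3), (1,7,5), (2,6,1), (2,6,5), (2,6,7), (2,6,8), (3,7,5), (4,7,5), (5,3,4), (5,3,7), … and 16 more.
Total: 28.

28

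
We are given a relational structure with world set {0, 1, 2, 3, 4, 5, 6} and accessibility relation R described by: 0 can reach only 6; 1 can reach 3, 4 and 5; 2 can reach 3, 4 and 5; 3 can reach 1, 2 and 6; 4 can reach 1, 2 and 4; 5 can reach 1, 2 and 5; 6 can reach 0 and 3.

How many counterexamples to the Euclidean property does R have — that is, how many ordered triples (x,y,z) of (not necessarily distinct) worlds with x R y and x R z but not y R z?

Enumerating: (0,6,6), (1,3,3), (1,3,4), (1,3,5), (1,4,3), (1,4,5), (1,5,3), (1,5,4), (2,3,3), (2,3,4), (2,3,5), (2,4,3), … and 24 more.
Total: 36.

36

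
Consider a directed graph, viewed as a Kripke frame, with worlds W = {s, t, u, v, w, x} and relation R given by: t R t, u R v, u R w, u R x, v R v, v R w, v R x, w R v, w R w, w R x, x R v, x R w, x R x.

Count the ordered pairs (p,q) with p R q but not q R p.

Enumerating: (u,v), (u,w), (u,x).

3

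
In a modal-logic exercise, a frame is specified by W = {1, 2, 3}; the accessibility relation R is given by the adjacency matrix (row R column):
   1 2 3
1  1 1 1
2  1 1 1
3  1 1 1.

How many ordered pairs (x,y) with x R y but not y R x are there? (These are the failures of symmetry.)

0

R is symmetric; there are no such tuples.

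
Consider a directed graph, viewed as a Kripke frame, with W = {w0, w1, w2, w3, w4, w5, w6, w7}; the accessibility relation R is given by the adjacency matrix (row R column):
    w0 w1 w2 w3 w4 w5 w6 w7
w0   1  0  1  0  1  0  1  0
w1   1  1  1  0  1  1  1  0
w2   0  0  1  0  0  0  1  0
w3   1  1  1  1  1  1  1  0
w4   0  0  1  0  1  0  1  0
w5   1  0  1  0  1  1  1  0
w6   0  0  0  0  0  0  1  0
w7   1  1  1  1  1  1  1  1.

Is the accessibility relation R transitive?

Transitive: yes — every two-step R-path is closed by a direct edge.

Yes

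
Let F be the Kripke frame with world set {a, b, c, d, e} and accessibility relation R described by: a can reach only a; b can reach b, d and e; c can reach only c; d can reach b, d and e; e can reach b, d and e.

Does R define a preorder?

Yes

Reflexive: yes — every world is R-related to itself.
Transitive: yes — every two-step R-path is closed by a direct edge.
So R is a preorder.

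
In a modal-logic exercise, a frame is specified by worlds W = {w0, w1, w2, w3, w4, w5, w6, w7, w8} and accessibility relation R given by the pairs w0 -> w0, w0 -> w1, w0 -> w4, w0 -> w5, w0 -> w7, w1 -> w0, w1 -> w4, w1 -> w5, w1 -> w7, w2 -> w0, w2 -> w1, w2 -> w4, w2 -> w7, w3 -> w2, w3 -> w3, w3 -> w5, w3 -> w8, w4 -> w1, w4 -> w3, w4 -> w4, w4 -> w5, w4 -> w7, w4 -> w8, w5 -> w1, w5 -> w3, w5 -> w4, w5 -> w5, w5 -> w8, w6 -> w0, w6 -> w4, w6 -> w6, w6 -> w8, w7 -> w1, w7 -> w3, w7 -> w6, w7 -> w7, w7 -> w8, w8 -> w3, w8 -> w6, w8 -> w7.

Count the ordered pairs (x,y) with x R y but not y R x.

Enumerating: (w0,w4), (w0,w5), (w0,w7), (w2,w0), (w2,w1), (w2,w4), (w2,w7), (w3,w2), (w4,w3), (w4,w7), (w4,w8), (w5,w8), (w6,w0), (w6,w4), (w7,w3), (w7,w6).

16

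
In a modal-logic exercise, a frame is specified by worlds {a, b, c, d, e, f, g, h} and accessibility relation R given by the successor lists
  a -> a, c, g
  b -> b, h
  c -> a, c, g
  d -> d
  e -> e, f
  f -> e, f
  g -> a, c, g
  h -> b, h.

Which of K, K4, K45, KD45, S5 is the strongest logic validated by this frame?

S5

Transitive (axiom 4): yes — every two-step R-path is closed by a direct edge.
Euclidean (axiom 5): yes — any two successors of a common world are R-related.
Serial (axiom D): yes — every world has a successor (e.g. a R a).
Reflexive (axiom T): yes — every world is R-related to itself.
So F validates K, K4, K45, KD45, S5. The strongest is S5.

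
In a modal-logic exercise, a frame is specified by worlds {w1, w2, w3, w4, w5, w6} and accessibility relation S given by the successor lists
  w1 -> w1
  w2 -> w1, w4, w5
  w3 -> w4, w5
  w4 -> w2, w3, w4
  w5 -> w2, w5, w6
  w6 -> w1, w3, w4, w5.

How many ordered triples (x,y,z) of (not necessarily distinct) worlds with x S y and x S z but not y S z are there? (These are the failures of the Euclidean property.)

Enumerating: (w2,w1,w4), (w2,w1,w5), (w2,w4,w1), (w2,w4,w5), (w2,w5,w1), (w2,w5,w4), (w3,w4,w5), (w3,w5,w4), (w4,w2,w2), (w4,w2,w3), (w4,w3,w2), (w4,w3,w3), … and 14 more.
Total: 26.

26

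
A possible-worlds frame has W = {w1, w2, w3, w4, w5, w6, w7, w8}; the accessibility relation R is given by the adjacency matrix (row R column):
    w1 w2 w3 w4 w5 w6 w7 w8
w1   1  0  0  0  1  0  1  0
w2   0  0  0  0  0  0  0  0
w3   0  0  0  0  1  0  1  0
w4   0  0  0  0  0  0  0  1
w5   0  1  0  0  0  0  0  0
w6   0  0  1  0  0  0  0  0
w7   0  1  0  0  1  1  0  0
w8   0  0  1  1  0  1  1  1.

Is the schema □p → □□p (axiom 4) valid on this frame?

The schema 4 characterises exactly the transitive frames.
Transitive: no — w1 R w5 and w5 R w2, but not w1 R w2.

No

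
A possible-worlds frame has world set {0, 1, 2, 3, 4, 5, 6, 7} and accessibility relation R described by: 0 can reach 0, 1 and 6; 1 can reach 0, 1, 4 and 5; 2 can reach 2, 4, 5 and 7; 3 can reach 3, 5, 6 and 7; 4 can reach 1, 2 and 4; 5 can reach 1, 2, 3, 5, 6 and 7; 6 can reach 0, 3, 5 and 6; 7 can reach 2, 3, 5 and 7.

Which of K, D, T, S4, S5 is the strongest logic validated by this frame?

Serial (axiom D): yes — every world has a successor (e.g. 0 R 0).
Reflexive (axiom T): yes — every world is R-related to itself.
Transitive (axiom 4): no — 0 R 1 and 1 R 4, but not 0 R 4.
Euclidean (axiom 5): no — 0 R 1 and 0 R 6, but not 1 R 6.
So F validates K, D, T; S4 would additionally require R to be transitive. The strongest is T.

T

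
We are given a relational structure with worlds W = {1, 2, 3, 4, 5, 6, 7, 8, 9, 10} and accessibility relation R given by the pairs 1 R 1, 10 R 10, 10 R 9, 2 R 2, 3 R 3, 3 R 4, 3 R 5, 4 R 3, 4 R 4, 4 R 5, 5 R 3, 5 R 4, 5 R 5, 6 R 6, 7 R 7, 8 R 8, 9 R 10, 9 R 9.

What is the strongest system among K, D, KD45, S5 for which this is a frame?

S5

Serial (axiom D): yes — every world has a successor (e.g. 1 R 1).
Euclidean (axiom 5): yes — any two successors of a common world are R-related.
Transitive (axiom 4): yes — every two-step R-path is closed by a direct edge.
Reflexive (axiom T): yes — every world is R-related to itself.
So F validates K, D, KD45, S5. The strongest is S5.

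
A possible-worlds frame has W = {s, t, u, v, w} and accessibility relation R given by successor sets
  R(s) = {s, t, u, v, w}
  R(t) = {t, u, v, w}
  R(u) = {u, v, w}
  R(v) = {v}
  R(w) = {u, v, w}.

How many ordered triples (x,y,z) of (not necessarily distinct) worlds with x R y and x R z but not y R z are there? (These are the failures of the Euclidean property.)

18

Enumerating: (s,t,s), (s,u,s), (s,u,t), (s,v,s), (s,v,t), (s,v,u), (s,v,w), (s,w,s), (s,w,t), (t,u,t), (t,v,t), (t,v,u), (t,v,w), (t,w,t), (u,v,u), (u,v,w), (w,v,u), (w,v,w).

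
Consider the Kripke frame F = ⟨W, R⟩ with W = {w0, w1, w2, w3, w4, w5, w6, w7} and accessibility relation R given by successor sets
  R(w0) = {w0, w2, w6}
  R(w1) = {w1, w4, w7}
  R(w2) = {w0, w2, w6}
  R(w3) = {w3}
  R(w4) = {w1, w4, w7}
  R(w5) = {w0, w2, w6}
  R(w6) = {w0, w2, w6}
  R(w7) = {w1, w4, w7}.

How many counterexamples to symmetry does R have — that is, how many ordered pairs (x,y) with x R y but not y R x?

Enumerating: (w5,w0), (w5,w2), (w5,w6).

3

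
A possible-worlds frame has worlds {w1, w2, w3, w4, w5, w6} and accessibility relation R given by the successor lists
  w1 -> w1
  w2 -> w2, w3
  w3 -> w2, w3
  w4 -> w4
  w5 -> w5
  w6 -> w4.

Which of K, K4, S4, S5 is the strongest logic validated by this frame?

K4

Transitive (axiom 4): yes — every two-step R-path is closed by a direct edge.
Reflexive (axiom T): no — w6 is not related to itself.
Euclidean (axiom 5): yes — any two successors of a common world are R-related.
So F validates K, K4; S4 would additionally require R to be reflexive. The strongest is K4.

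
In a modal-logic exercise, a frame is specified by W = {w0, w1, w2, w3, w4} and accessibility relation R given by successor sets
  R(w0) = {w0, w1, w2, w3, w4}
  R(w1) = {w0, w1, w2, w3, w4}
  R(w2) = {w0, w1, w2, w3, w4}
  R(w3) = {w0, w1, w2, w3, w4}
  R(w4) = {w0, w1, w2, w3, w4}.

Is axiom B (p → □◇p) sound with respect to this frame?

By correspondence theory, B is valid on a frame iff R is symmetric.
Symmetric: yes — every pair in R has its reverse in R.

Yes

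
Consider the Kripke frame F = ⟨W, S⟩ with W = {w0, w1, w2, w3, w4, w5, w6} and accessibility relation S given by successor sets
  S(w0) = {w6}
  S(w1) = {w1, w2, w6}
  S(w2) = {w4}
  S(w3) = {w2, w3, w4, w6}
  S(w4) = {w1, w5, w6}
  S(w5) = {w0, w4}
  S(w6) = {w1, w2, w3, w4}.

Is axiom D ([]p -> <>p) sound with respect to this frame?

Yes

By correspondence theory, D is valid on a frame iff S is serial.
Serial: yes — every world has a successor (e.g. w0 S w6).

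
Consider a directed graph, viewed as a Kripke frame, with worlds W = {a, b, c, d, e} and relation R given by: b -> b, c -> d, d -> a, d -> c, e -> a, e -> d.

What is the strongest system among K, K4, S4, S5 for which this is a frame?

K

Transitive (axiom 4): no — c R d and d R a, but not c R a.
Reflexive (axiom T): no — a is not related to itself.
Euclidean (axiom 5): no — d R a and d R c, but not a R c.
So F validates K; K4 would additionally require R to be transitive. The strongest is K.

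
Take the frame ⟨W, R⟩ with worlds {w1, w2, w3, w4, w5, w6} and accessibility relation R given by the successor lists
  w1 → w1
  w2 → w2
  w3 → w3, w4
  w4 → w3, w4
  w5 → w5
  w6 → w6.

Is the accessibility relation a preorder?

Reflexive: yes — every world is R-related to itself.
Transitive: yes — every two-step R-path is closed by a direct edge.
So R is a preorder.

Yes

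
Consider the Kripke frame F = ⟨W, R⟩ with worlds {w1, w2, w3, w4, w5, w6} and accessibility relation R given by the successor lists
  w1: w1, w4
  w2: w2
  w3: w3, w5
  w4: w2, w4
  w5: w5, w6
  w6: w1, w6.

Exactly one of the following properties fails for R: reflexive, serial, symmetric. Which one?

symmetric

Reflexive: yes — every world is R-related to itself.
Serial: yes — every world has a successor (e.g. w1 R w1).
Symmetric: no — w1 R w4 but not w4 R w1.
Only symmetric fails.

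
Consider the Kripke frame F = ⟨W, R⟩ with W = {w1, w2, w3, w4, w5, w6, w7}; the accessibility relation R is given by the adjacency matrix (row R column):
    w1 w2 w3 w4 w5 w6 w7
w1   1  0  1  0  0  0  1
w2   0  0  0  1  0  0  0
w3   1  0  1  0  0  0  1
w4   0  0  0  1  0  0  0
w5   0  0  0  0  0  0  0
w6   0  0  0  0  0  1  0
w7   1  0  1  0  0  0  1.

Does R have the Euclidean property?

Yes

Euclidean: yes — any two successors of a common world are R-related.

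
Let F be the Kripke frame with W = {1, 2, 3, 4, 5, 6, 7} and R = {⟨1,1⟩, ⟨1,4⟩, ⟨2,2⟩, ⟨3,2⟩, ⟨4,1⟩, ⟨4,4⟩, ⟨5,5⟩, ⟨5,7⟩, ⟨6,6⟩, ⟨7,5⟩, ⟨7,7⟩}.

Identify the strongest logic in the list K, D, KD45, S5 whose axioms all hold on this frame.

KD45

Serial (axiom D): yes — every world has a successor (e.g. 1 R 1).
Euclidean (axiom 5): yes — any two successors of a common world are R-related.
Transitive (axiom 4): yes — every two-step R-path is closed by a direct edge.
Reflexive (axiom T): no — 3 is not related to itself.
So F validates K, D, KD45; S5 would additionally require R to be reflexive. The strongest is KD45.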